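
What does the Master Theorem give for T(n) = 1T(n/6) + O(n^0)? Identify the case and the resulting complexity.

Master Theorem for T(n) = 1T(n/6) + O(n^0):

a = 1, b = 6, c = 0
log_b(a) = log_6(1) = 0.0000

Case 2: c = 0 = log_6(1) = 0.0000
T(n) = O(n^0 log n) = O(log n)

For T(n) = 1T(n/6) + O(n^0): log_6(1) = 0.0000. This is Case 2 of the Master Theorem (c = log_b(a), equal work at all levels), giving O(log n).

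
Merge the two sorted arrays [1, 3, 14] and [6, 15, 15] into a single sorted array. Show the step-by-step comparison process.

Merging process:

Compare 1 vs 6: take 1 from left. Merged: [1]
Compare 3 vs 6: take 3 from left. Merged: [1, 3]
Compare 14 vs 6: take 6 from right. Merged: [1, 3, 6]
Compare 14 vs 15: take 14 from left. Merged: [1, 3, 6, 14]
Append remaining from right: [15, 15]. Merged: [1, 3, 6, 14, 15, 15]

Final merged array: [1, 3, 6, 14, 15, 15]
Total comparisons: 4

The merged array is [1, 3, 6, 14, 15, 15], requiring 4 comparisons. The merge step runs in O(n) time where n is the total number of elements.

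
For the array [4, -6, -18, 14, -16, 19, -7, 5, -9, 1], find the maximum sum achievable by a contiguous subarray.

Using Kadane's algorithm on [4, -6, -18, 14, -16, 19, -7, 5, -9, 1]:

Scanning through the array:
Position 1 (value -6): max_ending_here = -2, max_so_far = 4
Position 2 (value -18): max_ending_here = -18, max_so_far = 4
Position 3 (value 14): max_ending_here = 14, max_so_far = 14
Position 4 (value -16): max_ending_here = -2, max_so_far = 14
Position 5 (value 19): max_ending_here = 19, max_so_far = 19
Position 6 (value -7): max_ending_here = 12, max_so_far = 19
Position 7 (value 5): max_ending_here = 17, max_so_far = 19
Position 8 (value -9): max_ending_here = 8, max_so_far = 19
Position 9 (value 1): max_ending_here = 9, max_so_far = 19

Maximum subarray: [19]
Maximum sum: 19

The maximum subarray is [19] with sum 19. This subarray runs from index 5 to index 5.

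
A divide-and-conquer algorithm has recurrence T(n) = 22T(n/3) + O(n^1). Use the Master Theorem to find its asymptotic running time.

Master Theorem for T(n) = 22T(n/3) + O(n^1):

a = 22, b = 3, c = 1
log_b(a) = log_3(22) = 2.8136

Case 1: c = 1 < log_3(22) = 2.8136
T(n) = O(n^(log_3 22))

For T(n) = 22T(n/3) + O(n^1): log_3(22) = 2.8136. This is Case 1 of the Master Theorem (c < log_b(a), work dominated by leaves), giving O(n^(log_3 22)).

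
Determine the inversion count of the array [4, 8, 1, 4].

Finding inversions in [4, 8, 1, 4]:

(0, 2): arr[0]=4 > arr[2]=1
(1, 2): arr[1]=8 > arr[2]=1
(1, 3): arr[1]=8 > arr[3]=4

Total inversions: 3

The array has 3 inversion(s): (0,2), (1,2), (1,3). Each pair (i,j) satisfies i < j and arr[i] > arr[j].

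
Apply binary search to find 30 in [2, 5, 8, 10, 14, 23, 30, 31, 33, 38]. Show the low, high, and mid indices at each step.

Binary search for 30 in [2, 5, 8, 10, 14, 23, 30, 31, 33, 38]:

lo=0, hi=9, mid=4, arr[mid]=14 -> 14 < 30, search right half
lo=5, hi=9, mid=7, arr[mid]=31 -> 31 > 30, search left half
lo=5, hi=6, mid=5, arr[mid]=23 -> 23 < 30, search right half
lo=6, hi=6, mid=6, arr[mid]=30 -> Found target at index 6!

Binary search finds 30 at index 6 after 4 comparisons. The search repeatedly halves the search space by comparing with the middle element.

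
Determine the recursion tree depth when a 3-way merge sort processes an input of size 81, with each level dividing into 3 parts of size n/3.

For divide and conquer with division factor 3:

Problem sizes at each level:
Level 0: 81
Level 1: 27
Level 2: 9
Level 3: 3
Level 4: 1

The root is level 0 and the size-1 base case is level 4 (the tree spans levels 0 through 4, i.e. 5 levels counting the root), so the depth is the number of divisions: log_3(81) = 4

The recursion tree depth is log_3(81) = 4. At each level, the problem size is divided by 3, so it takes 4 divisions to reduce to a base case of size 1. The algorithm makes 3 recursive calls at each level.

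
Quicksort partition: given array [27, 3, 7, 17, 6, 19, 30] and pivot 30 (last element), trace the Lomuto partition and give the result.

Lomuto partition with pivot = 30:

Initial array: [27, 3, 7, 17, 6, 19, 30]

arr[0]=27 <= 30: swap with position 0, array becomes [27, 3, 7, 17, 6, 19, 30]
arr[1]=3 <= 30: swap with position 1, array becomes [27, 3, 7, 17, 6, 19, 30]
arr[2]=7 <= 30: swap with position 2, array becomes [27, 3, 7, 17, 6, 19, 30]
arr[3]=17 <= 30: swap with position 3, array becomes [27, 3, 7, 17, 6, 19, 30]
arr[4]=6 <= 30: swap with position 4, array becomes [27, 3, 7, 17, 6, 19, 30]
arr[5]=19 <= 30: swap with position 5, array becomes [27, 3, 7, 17, 6, 19, 30]

Place pivot at position 6: [27, 3, 7, 17, 6, 19, 30]
Pivot position: 6

After partitioning with pivot 30, the array becomes [27, 3, 7, 17, 6, 19, 30]. The pivot is placed at index 6. All elements to the left of the pivot are <= 30, and all elements to the right are > 30.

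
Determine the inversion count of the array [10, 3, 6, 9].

Finding inversions in [10, 3, 6, 9]:

(0, 1): arr[0]=10 > arr[1]=3
(0, 2): arr[0]=10 > arr[2]=6
(0, 3): arr[0]=10 > arr[3]=9

Total inversions: 3

The array has 3 inversion(s): (0,1), (0,2), (0,3). Each pair (i,j) satisfies i < j and arr[i] > arr[j].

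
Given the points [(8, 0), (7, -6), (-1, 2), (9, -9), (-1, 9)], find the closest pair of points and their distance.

Computing all pairwise distances among 5 points:

d((8, 0), (7, -6)) = 6.0828
d((8, 0), (-1, 2)) = 9.2195
d((8, 0), (9, -9)) = 9.0554
d((8, 0), (-1, 9)) = 12.7279
d((7, -6), (-1, 2)) = 11.3137
d((7, -6), (9, -9)) = 3.6056 <-- minimum
d((7, -6), (-1, 9)) = 17.0
d((-1, 2), (9, -9)) = 14.8661
d((-1, 2), (-1, 9)) = 7.0
d((9, -9), (-1, 9)) = 20.5913

Closest pair: (7, -6) and (9, -9) with distance 3.6056

The closest pair is (7, -6) and (9, -9) with Euclidean distance 3.6056. For 5 points, brute-force pairwise comparison is shown above. For large n, the divide-and-conquer algorithm (sort by x, recurse on halves, check the dividing strip) achieves O(n log n).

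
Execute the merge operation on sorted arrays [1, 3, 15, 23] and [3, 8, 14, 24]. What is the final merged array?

Merging process:

Compare 1 vs 3: take 1 from left. Merged: [1]
Compare 3 vs 3: take 3 from left. Merged: [1, 3]
Compare 15 vs 3: take 3 from right. Merged: [1, 3, 3]
Compare 15 vs 8: take 8 from right. Merged: [1, 3, 3, 8]
Compare 15 vs 14: take 14 from right. Merged: [1, 3, 3, 8, 14]
Compare 15 vs 24: take 15 from left. Merged: [1, 3, 3, 8, 14, 15]
Compare 23 vs 24: take 23 from left. Merged: [1, 3, 3, 8, 14, 15, 23]
Append remaining from right: [24]. Merged: [1, 3, 3, 8, 14, 15, 23, 24]

Final merged array: [1, 3, 3, 8, 14, 15, 23, 24]
Total comparisons: 7

The merged array is [1, 3, 3, 8, 14, 15, 23, 24], requiring 7 comparisons. The merge step runs in O(n) time where n is the total number of elements.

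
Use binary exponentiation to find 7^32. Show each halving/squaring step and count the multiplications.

Computing 7^32 by squaring (build up from 7^1; each line after the first costs one multiplication):

7^1 = 7
7^2 = (7^1)^2 = 7^2 = 49
7^4 = (7^2)^2 = 49^2 = 2401
7^8 = (7^4)^2 = 2401^2 = 5764801
7^16 = (7^8)^2 = 5764801^2 = 33232930569601
7^32 = (7^16)^2 = 33232930569601^2 = 1104427674243920646305299201

Result: 1104427674243920646305299201
Multiplications needed: 5 (5 lines after 7^1)

7^32 = 1104427674243920646305299201. Using exponentiation by squaring, this requires 5 multiplications. The key idea: if the exponent is even, square the half-power; if odd, multiply by the base once.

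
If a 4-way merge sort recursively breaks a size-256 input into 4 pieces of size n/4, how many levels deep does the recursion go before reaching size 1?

For divide and conquer with division factor 4:

Problem sizes at each level:
Level 0: 256
Level 1: 64
Level 2: 16
Level 3: 4
Level 4: 1

The root is level 0 and the size-1 base case is level 4 (the tree spans levels 0 through 4, i.e. 5 levels counting the root), so the depth is the number of divisions: log_4(256) = 4

The recursion tree depth is log_4(256) = 4. At each level, the problem size is divided by 4, so it takes 4 divisions to reduce to a base case of size 1. The algorithm makes 4 recursive calls at each level.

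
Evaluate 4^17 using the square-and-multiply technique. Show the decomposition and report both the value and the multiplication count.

Computing 4^17 by squaring (build up from 4^1; each line after the first costs one multiplication):

4^1 = 4
4^2 = (4^1)^2 = 4^2 = 16
4^4 = (4^2)^2 = 16^2 = 256
4^8 = (4^4)^2 = 256^2 = 65536
4^16 = (4^8)^2 = 65536^2 = 4294967296
4^17 = 4 * 4^16 = 4 * 4294967296 = 17179869184

Result: 17179869184
Multiplications needed: 5 (5 lines after 4^1)

4^17 = 17179869184. Using exponentiation by squaring, this requires 5 multiplications. The key idea: if the exponent is even, square the half-power; if odd, multiply by the base once.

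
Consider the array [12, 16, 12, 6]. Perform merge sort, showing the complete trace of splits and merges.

Merge sort trace:

Split: [12, 16, 12, 6] -> [12, 16] and [12, 6]
  Split: [12, 16] -> [12] and [16]
  Merge: [12] + [16] -> [12, 16]
  Split: [12, 6] -> [12] and [6]
  Merge: [12] + [6] -> [6, 12]
Merge: [12, 16] + [6, 12] -> [6, 12, 12, 16]

Final sorted array: [6, 12, 12, 16]

The merge sort proceeds by recursively splitting the array and merging sorted halves.
After all merges, the sorted array is [6, 12, 12, 16].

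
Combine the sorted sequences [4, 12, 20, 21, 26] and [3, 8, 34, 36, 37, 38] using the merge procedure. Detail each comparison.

Merging process:

Compare 4 vs 3: take 3 from right. Merged: [3]
Compare 4 vs 8: take 4 from left. Merged: [3, 4]
Compare 12 vs 8: take 8 from right. Merged: [3, 4, 8]
Compare 12 vs 34: take 12 from left. Merged: [3, 4, 8, 12]
Compare 20 vs 34: take 20 from left. Merged: [3, 4, 8, 12, 20]
Compare 21 vs 34: take 21 from left. Merged: [3, 4, 8, 12, 20, 21]
Compare 26 vs 34: take 26 from left. Merged: [3, 4, 8, 12, 20, 21, 26]
Append remaining from right: [34, 36, 37, 38]. Merged: [3, 4, 8, 12, 20, 21, 26, 34, 36, 37, 38]

Final merged array: [3, 4, 8, 12, 20, 21, 26, 34, 36, 37, 38]
Total comparisons: 7

The merged array is [3, 4, 8, 12, 20, 21, 26, 34, 36, 37, 38], requiring 7 comparisons. The merge step runs in O(n) time where n is the total number of elements.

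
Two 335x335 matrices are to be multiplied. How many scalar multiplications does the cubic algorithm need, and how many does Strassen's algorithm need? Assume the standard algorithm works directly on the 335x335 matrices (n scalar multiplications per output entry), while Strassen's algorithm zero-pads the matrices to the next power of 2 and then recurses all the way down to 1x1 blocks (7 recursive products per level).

Matrix multiplication for 335x335 matrices:

Strassen's algorithm requires power-of-2 dimensions. Pad 335x335 to 512x512 (next power of 2).

Standard algorithm: 335^3 = 37595375 multiplications
Strassen's algorithm: 7^(log2(512)) = 7^9 = 40353607 multiplications
Difference: 37595375 - 40353607 = -2758232 (Strassen uses MORE here due to padding overhead — for small or just-over-power-of-2 n, padding can outweigh the per-level savings)

Standard: 37595375 multiplications (335^3). Strassen: 40353607 multiplications (7^9, after padding to 512x512). Strassen reduces 8 recursive multiplications to 7 at each level.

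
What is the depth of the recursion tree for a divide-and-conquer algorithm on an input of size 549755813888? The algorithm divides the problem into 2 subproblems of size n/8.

For divide and conquer with division factor 8:

Problem sizes at each level:
Level 0: 549755813888
Level 1: 68719476736
Level 2: 8589934592
Level 3: 1073741824
Level 4: 134217728
Level 5: 16777216
Level 6: 2097152
Level 7: 262144
Level 8: 32768
Level 9: 4096
Level 10: 512
Level 11: 64
Level 12: 8
Level 13: 1

The root is level 0 and the size-1 base case is level 13 (the tree spans levels 0 through 13, i.e. 14 levels counting the root), so the depth is the number of divisions: log_8(549755813888) = 13

The recursion tree depth is log_8(549755813888) = 13. At each level, the problem size is divided by 8, so it takes 13 divisions to reduce to a base case of size 1. The algorithm makes 2 recursive calls at each level.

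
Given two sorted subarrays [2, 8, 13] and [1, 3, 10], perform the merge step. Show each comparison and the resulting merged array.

Merging process:

Compare 2 vs 1: take 1 from right. Merged: [1]
Compare 2 vs 3: take 2 from left. Merged: [1, 2]
Compare 8 vs 3: take 3 from right. Merged: [1, 2, 3]
Compare 8 vs 10: take 8 from left. Merged: [1, 2, 3, 8]
Compare 13 vs 10: take 10 from right. Merged: [1, 2, 3, 8, 10]
Append remaining from left: [13]. Merged: [1, 2, 3, 8, 10, 13]

Final merged array: [1, 2, 3, 8, 10, 13]
Total comparisons: 5

The merged array is [1, 2, 3, 8, 10, 13], requiring 5 comparisons. The merge step runs in O(n) time where n is the total number of elements.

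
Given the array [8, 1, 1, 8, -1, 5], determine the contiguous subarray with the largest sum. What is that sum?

Using Kadane's algorithm on [8, 1, 1, 8, -1, 5]:

Scanning through the array:
Position 1 (value 1): max_ending_here = 9, max_so_far = 9
Position 2 (value 1): max_ending_here = 10, max_so_far = 10
Position 3 (value 8): max_ending_here = 18, max_so_far = 18
Position 4 (value -1): max_ending_here = 17, max_so_far = 18
Position 5 (value 5): max_ending_here = 22, max_so_far = 22

Maximum subarray: [8, 1, 1, 8, -1, 5]
Maximum sum: 22

The maximum subarray is [8, 1, 1, 8, -1, 5] with sum 22. This subarray runs from index 0 to index 5.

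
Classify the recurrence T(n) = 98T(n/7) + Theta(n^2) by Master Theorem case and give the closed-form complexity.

Master Theorem for T(n) = 98T(n/7) + O(n^2):

a = 98, b = 7, c = 2
log_b(a) = log_7(98) = 2.3562

Case 1: c = 2 < log_7(98) = 2.3562
T(n) = O(n^(log_7 98))

For T(n) = 98T(n/7) + O(n^2): log_7(98) = 2.3562. This is Case 1 of the Master Theorem (c < log_b(a), work dominated by leaves), giving O(n^(log_7 98)).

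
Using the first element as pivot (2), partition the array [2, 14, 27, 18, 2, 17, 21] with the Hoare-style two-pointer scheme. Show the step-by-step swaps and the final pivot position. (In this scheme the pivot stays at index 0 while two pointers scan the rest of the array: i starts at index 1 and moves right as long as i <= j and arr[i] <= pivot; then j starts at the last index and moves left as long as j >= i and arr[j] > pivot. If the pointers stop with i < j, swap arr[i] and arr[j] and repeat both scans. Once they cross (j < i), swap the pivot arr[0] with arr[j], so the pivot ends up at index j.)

Hoare-style two-pointer partition with pivot = 2:

Initial array: [2, 14, 27, 18, 2, 17, 21]

Pointers start at i = 1, j = 6.
i stops at index 1 (arr[1]=14 > 2), j stops at index 4 (arr[4]=2 <= 2): swap arr[1] and arr[4], array becomes [2, 2, 27, 18, 14, 17, 21]
i ends at 2, j ends at 1: the pointers have crossed (j < i), so scanning stops.

Swap pivot arr[0] with arr[1] to place pivot at position 1: [2, 2, 27, 18, 14, 17, 21]
Pivot position: 1

After partitioning with pivot 2, the array becomes [2, 2, 27, 18, 14, 17, 21]. The pivot is placed at index 1. All elements to the left of the pivot are <= 2, and all elements to the right are > 2.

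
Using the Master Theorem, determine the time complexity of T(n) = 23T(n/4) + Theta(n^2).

Master Theorem for T(n) = 23T(n/4) + O(n^2):

a = 23, b = 4, c = 2
log_b(a) = log_4(23) = 2.2618

Case 1: c = 2 < log_4(23) = 2.2618
T(n) = O(n^(log_4 23))

For T(n) = 23T(n/4) + O(n^2): log_4(23) = 2.2618. This is Case 1 of the Master Theorem (c < log_b(a), work dominated by leaves), giving O(n^(log_4 23)).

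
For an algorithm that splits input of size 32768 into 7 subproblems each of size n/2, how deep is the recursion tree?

For divide and conquer with division factor 2:

Problem sizes at each level:
Level 0: 32768
Level 1: 16384
Level 2: 8192
Level 3: 4096
Level 4: 2048
Level 5: 1024
Level 6: 512
Level 7: 256
Level 8: 128
Level 9: 64
Level 10: 32
Level 11: 16
Level 12: 8
Level 13: 4
Level 14: 2
Level 15: 1

The root is level 0 and the size-1 base case is level 15 (the tree spans levels 0 through 15, i.e. 16 levels counting the root), so the depth is the number of divisions: log_2(32768) = 15

The recursion tree depth is log_2(32768) = 15. At each level, the problem size is divided by 2, so it takes 15 divisions to reduce to a base case of size 1. The algorithm makes 7 recursive calls at each level.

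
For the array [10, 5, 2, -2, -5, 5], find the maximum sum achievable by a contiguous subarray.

Using Kadane's algorithm on [10, 5, 2, -2, -5, 5]:

Scanning through the array:
Position 1 (value 5): max_ending_here = 15, max_so_far = 15
Position 2 (value 2): max_ending_here = 17, max_so_far = 17
Position 3 (value -2): max_ending_here = 15, max_so_far = 17
Position 4 (value -5): max_ending_here = 10, max_so_far = 17
Position 5 (value 5): max_ending_here = 15, max_so_far = 17

Maximum subarray: [10, 5, 2]
Maximum sum: 17

The maximum subarray is [10, 5, 2] with sum 17. This subarray runs from index 0 to index 2.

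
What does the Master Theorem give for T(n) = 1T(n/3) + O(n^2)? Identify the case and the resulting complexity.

Master Theorem for T(n) = 1T(n/3) + O(n^2):

a = 1, b = 3, c = 2
log_b(a) = log_3(1) = 0.0000

Case 3: c = 2 > log_3(1) = 0.0000
T(n) = O(n^2) = O(n^2)

For T(n) = 1T(n/3) + O(n^2): log_3(1) = 0.0000. This is Case 3 of the Master Theorem (c > log_b(a), work dominated by root), giving O(n^2).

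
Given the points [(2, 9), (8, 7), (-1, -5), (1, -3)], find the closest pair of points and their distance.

Computing all pairwise distances among 4 points:

d((2, 9), (8, 7)) = 6.3246
d((2, 9), (-1, -5)) = 14.3178
d((2, 9), (1, -3)) = 12.0416
d((8, 7), (-1, -5)) = 15.0
d((8, 7), (1, -3)) = 12.2066
d((-1, -5), (1, -3)) = 2.8284 <-- minimum

Closest pair: (-1, -5) and (1, -3) with distance 2.8284

The closest pair is (-1, -5) and (1, -3) with Euclidean distance 2.8284. For 4 points, brute-force pairwise comparison is shown above. For large n, the divide-and-conquer algorithm (sort by x, recurse on halves, check the dividing strip) achieves O(n log n).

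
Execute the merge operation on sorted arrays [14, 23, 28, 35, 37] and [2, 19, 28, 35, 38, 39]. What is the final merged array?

Merging process:

Compare 14 vs 2: take 2 from right. Merged: [2]
Compare 14 vs 19: take 14 from left. Merged: [2, 14]
Compare 23 vs 19: take 19 from right. Merged: [2, 14, 19]
Compare 23 vs 28: take 23 from left. Merged: [2, 14, 19, 23]
Compare 28 vs 28: take 28 from left. Merged: [2, 14, 19, 23, 28]
Compare 35 vs 28: take 28 from right. Merged: [2, 14, 19, 23, 28, 28]
Compare 35 vs 35: take 35 from left. Merged: [2, 14, 19, 23, 28, 28, 35]
Compare 37 vs 35: take 35 from right. Merged: [2, 14, 19, 23, 28, 28, 35, 35]
Compare 37 vs 38: take 37 from left. Merged: [2, 14, 19, 23, 28, 28, 35, 35, 37]
Append remaining from right: [38, 39]. Merged: [2, 14, 19, 23, 28, 28, 35, 35, 37, 38, 39]

Final merged array: [2, 14, 19, 23, 28, 28, 35, 35, 37, 38, 39]
Total comparisons: 9

The merged array is [2, 14, 19, 23, 28, 28, 35, 35, 37, 38, 39], requiring 9 comparisons. The merge step runs in O(n) time where n is the total number of elements.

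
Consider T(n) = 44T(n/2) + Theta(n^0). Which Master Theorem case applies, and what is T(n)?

Master Theorem for T(n) = 44T(n/2) + O(n^0):

a = 44, b = 2, c = 0
log_b(a) = log_2(44) = 5.4594

Case 1: c = 0 < log_2(44) = 5.4594
T(n) = O(n^(log_2 44))

For T(n) = 44T(n/2) + O(n^0): log_2(44) = 5.4594. This is Case 1 of the Master Theorem (c < log_b(a), work dominated by leaves), giving O(n^(log_2 44)).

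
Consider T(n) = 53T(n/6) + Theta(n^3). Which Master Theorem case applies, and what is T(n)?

Master Theorem for T(n) = 53T(n/6) + O(n^3):

a = 53, b = 6, c = 3
log_b(a) = log_6(53) = 2.2159

Case 3: c = 3 > log_6(53) = 2.2159
T(n) = O(n^3) = O(n^3)

For T(n) = 53T(n/6) + O(n^3): log_6(53) = 2.2159. This is Case 3 of the Master Theorem (c > log_b(a), work dominated by root), giving O(n^3).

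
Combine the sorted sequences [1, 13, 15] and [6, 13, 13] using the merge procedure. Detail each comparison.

Merging process:

Compare 1 vs 6: take 1 from left. Merged: [1]
Compare 13 vs 6: take 6 from right. Merged: [1, 6]
Compare 13 vs 13: take 13 from left. Merged: [1, 6, 13]
Compare 15 vs 13: take 13 from right. Merged: [1, 6, 13, 13]
Compare 15 vs 13: take 13 from right. Merged: [1, 6, 13, 13, 13]
Append remaining from left: [15]. Merged: [1, 6, 13, 13, 13, 15]

Final merged array: [1, 6, 13, 13, 13, 15]
Total comparisons: 5

The merged array is [1, 6, 13, 13, 13, 15], requiring 5 comparisons. The merge step runs in O(n) time where n is the total number of elements.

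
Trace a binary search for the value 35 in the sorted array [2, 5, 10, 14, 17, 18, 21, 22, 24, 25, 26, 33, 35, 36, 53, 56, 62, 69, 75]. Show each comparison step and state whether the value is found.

Binary search for 35 in [2, 5, 10, 14, 17, 18, 21, 22, 24, 25, 26, 33, 35, 36, 53, 56, 62, 69, 75]:

lo=0, hi=18, mid=9, arr[mid]=25 -> 25 < 35, search right half
lo=10, hi=18, mid=14, arr[mid]=53 -> 53 > 35, search left half
lo=10, hi=13, mid=11, arr[mid]=33 -> 33 < 35, search right half
lo=12, hi=13, mid=12, arr[mid]=35 -> Found target at index 12!

Binary search finds 35 at index 12 after 4 comparisons. The search repeatedly halves the search space by comparing with the middle element.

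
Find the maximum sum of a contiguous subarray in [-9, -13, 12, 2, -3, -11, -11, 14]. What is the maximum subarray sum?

Using Kadane's algorithm on [-9, -13, 12, 2, -3, -11, -11, 14]:

Scanning through the array:
Position 1 (value -13): max_ending_here = -13, max_so_far = -9
Position 2 (value 12): max_ending_here = 12, max_so_far = 12
Position 3 (value 2): max_ending_here = 14, max_so_far = 14
Position 4 (value -3): max_ending_here = 11, max_so_far = 14
Position 5 (value -11): max_ending_here = 0, max_so_far = 14
Position 6 (value -11): max_ending_here = -11, max_so_far = 14
Position 7 (value 14): max_ending_here = 14, max_so_far = 14

Maximum subarray: [12, 2]
Maximum sum: 14

The maximum subarray is [12, 2] with sum 14. This subarray runs from index 2 to index 3.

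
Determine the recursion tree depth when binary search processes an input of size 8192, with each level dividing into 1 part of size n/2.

For divide and conquer with division factor 2:

Problem sizes at each level:
Level 0: 8192
Level 1: 4096
Level 2: 2048
Level 3: 1024
Level 4: 512
Level 5: 256
Level 6: 128
Level 7: 64
Level 8: 32
Level 9: 16
Level 10: 8
Level 11: 4
Level 12: 2
Level 13: 1

The root is level 0 and the size-1 base case is level 13 (the tree spans levels 0 through 13, i.e. 14 levels counting the root), so the depth is the number of divisions: log_2(8192) = 13

The recursion tree depth is log_2(8192) = 13. At each level, the problem size is divided by 2, so it takes 13 divisions to reduce to a base case of size 1. The algorithm makes 1 recursive call at each level.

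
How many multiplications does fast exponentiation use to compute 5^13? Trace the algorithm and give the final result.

Computing 5^13 by squaring (build up from 5^1; each line after the first costs one multiplication):

5^1 = 5
5^2 = (5^1)^2 = 5^2 = 25
5^3 = 5 * 5^2 = 5 * 25 = 125
5^6 = (5^3)^2 = 125^2 = 15625
5^12 = (5^6)^2 = 15625^2 = 244140625
5^13 = 5 * 5^12 = 5 * 244140625 = 1220703125

Result: 1220703125
Multiplications needed: 5 (5 lines after 5^1)

5^13 = 1220703125. Using exponentiation by squaring, this requires 5 multiplications. The key idea: if the exponent is even, square the half-power; if odd, multiply by the base once.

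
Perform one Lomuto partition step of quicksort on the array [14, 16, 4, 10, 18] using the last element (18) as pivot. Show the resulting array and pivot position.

Lomuto partition with pivot = 18:

Initial array: [14, 16, 4, 10, 18]

arr[0]=14 <= 18: swap with position 0, array becomes [14, 16, 4, 10, 18]
arr[1]=16 <= 18: swap with position 1, array becomes [14, 16, 4, 10, 18]
arr[2]=4 <= 18: swap with position 2, array becomes [14, 16, 4, 10, 18]
arr[3]=10 <= 18: swap with position 3, array becomes [14, 16, 4, 10, 18]

Place pivot at position 4: [14, 16, 4, 10, 18]
Pivot position: 4

After partitioning with pivot 18, the array becomes [14, 16, 4, 10, 18]. The pivot is placed at index 4. All elements to the left of the pivot are <= 18, and all elements to the right are > 18.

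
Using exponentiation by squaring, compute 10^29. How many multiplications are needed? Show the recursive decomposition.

Computing 10^29 by squaring (build up from 10^1; each line after the first costs one multiplication):

10^1 = 10
10^2 = (10^1)^2 = 10^2 = 100
10^3 = 10 * 10^2 = 10 * 100 = 1000
10^6 = (10^3)^2 = 1000^2 = 1000000
10^7 = 10 * 10^6 = 10 * 1000000 = 10000000
10^14 = (10^7)^2 = 10000000^2 = 100000000000000
10^28 = (10^14)^2 = 100000000000000^2 = 10000000000000000000000000000
10^29 = 10 * 10^28 = 10 * 10000000000000000000000000000 = 100000000000000000000000000000

Result: 100000000000000000000000000000
Multiplications needed: 7 (7 lines after 10^1)

10^29 = 100000000000000000000000000000. Using exponentiation by squaring, this requires 7 multiplications. The key idea: if the exponent is even, square the half-power; if odd, multiply by the base once.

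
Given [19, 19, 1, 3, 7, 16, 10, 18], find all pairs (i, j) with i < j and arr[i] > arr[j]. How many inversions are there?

Finding inversions in [19, 19, 1, 3, 7, 16, 10, 18]:

(0, 2): arr[0]=19 > arr[2]=1
(0, 3): arr[0]=19 > arr[3]=3
(0, 4): arr[0]=19 > arr[4]=7
(0, 5): arr[0]=19 > arr[5]=16
(0, 6): arr[0]=19 > arr[6]=10
(0, 7): arr[0]=19 > arr[7]=18
(1, 2): arr[1]=19 > arr[2]=1
(1, 3): arr[1]=19 > arr[3]=3
(1, 4): arr[1]=19 > arr[4]=7
(1, 5): arr[1]=19 > arr[5]=16
(1, 6): arr[1]=19 > arr[6]=10
(1, 7): arr[1]=19 > arr[7]=18
(5, 6): arr[5]=16 > arr[6]=10

Total inversions: 13

The array has 13 inversion(s): (0,2), (0,3), (0,4), (0,5), (0,6), (0,7), (1,2), (1,3), (1,4), (1,5), (1,6), (1,7), (5,6). Each pair (i,j) satisfies i < j and arr[i] > arr[j].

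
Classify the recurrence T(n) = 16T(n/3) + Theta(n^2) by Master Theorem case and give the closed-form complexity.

Master Theorem for T(n) = 16T(n/3) + O(n^2):

a = 16, b = 3, c = 2
log_b(a) = log_3(16) = 2.5237

Case 1: c = 2 < log_3(16) = 2.5237
T(n) = O(n^(log_3 16))

For T(n) = 16T(n/3) + O(n^2): log_3(16) = 2.5237. This is Case 1 of the Master Theorem (c < log_b(a), work dominated by leaves), giving O(n^(log_3 16)).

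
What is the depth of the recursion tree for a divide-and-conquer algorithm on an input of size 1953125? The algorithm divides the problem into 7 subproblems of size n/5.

For divide and conquer with division factor 5:

Problem sizes at each level:
Level 0: 1953125
Level 1: 390625
Level 2: 78125
Level 3: 15625
Level 4: 3125
Level 5: 625
Level 6: 125
Level 7: 25
Level 8: 5
Level 9: 1

The root is level 0 and the size-1 base case is level 9 (the tree spans levels 0 through 9, i.e. 10 levels counting the root), so the depth is the number of divisions: log_5(1953125) = 9

The recursion tree depth is log_5(1953125) = 9. At each level, the problem size is divided by 5, so it takes 9 divisions to reduce to a base case of size 1. The algorithm makes 7 recursive calls at each level.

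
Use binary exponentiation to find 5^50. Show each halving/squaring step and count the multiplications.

Computing 5^50 by squaring (build up from 5^1; each line after the first costs one multiplication):

5^1 = 5
5^2 = (5^1)^2 = 5^2 = 25
5^3 = 5 * 5^2 = 5 * 25 = 125
5^6 = (5^3)^2 = 125^2 = 15625
5^12 = (5^6)^2 = 15625^2 = 244140625
5^24 = (5^12)^2 = 244140625^2 = 59604644775390625
5^25 = 5 * 5^24 = 5 * 59604644775390625 = 298023223876953125
5^50 = (5^25)^2 = 298023223876953125^2 = 88817841970012523233890533447265625

Result: 88817841970012523233890533447265625
Multiplications needed: 7 (7 lines after 5^1)

5^50 = 88817841970012523233890533447265625. Using exponentiation by squaring, this requires 7 multiplications. The key idea: if the exponent is even, square the half-power; if odd, multiply by the base once.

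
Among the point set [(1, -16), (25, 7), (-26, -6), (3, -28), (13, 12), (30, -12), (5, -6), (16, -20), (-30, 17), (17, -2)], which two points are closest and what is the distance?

Computing all pairwise distances among 10 points:

d((1, -16), (25, 7)) = 33.2415
d((1, -16), (-26, -6)) = 28.7924
d((1, -16), (3, -28)) = 12.1655
d((1, -16), (13, 12)) = 30.4631
d((1, -16), (30, -12)) = 29.2746
d((1, -16), (5, -6)) = 10.7703 <-- minimum
d((1, -16), (16, -20)) = 15.5242
d((1, -16), (-30, 17)) = 45.2769
d((1, -16), (17, -2)) = 21.2603
d((25, 7), (-26, -6)) = 52.6308
d((25, 7), (3, -28)) = 41.3401
d((25, 7), (13, 12)) = 13.0
d((25, 7), (30, -12)) = 19.6469
d((25, 7), (5, -6)) = 23.8537
d((25, 7), (16, -20)) = 28.4605
d((25, 7), (-30, 17)) = 55.9017
d((25, 7), (17, -2)) = 12.0416
d((-26, -6), (3, -28)) = 36.4005
d((-26, -6), (13, 12)) = 42.9535
d((-26, -6), (30, -12)) = 56.3205
d((-26, -6), (5, -6)) = 31.0
d((-26, -6), (16, -20)) = 44.2719
d((-26, -6), (-30, 17)) = 23.3452
d((-26, -6), (17, -2)) = 43.1856
d((3, -28), (13, 12)) = 41.2311
d((3, -28), (30, -12)) = 31.3847
d((3, -28), (5, -6)) = 22.0907
d((3, -28), (16, -20)) = 15.2643
d((3, -28), (-30, 17)) = 55.8032
d((3, -28), (17, -2)) = 29.5296
d((13, 12), (30, -12)) = 29.4109
d((13, 12), (5, -6)) = 19.6977
d((13, 12), (16, -20)) = 32.1403
d((13, 12), (-30, 17)) = 43.2897
d((13, 12), (17, -2)) = 14.5602
d((30, -12), (5, -6)) = 25.7099
d((30, -12), (16, -20)) = 16.1245
d((30, -12), (-30, 17)) = 66.6408
d((30, -12), (17, -2)) = 16.4012
d((5, -6), (16, -20)) = 17.8045
d((5, -6), (-30, 17)) = 41.8808
d((5, -6), (17, -2)) = 12.6491
d((16, -20), (-30, 17)) = 59.0339
d((16, -20), (17, -2)) = 18.0278
d((-30, 17), (17, -2)) = 50.6952

Closest pair: (1, -16) and (5, -6) with distance 10.7703

The closest pair is (1, -16) and (5, -6) with Euclidean distance 10.7703. For 10 points, brute-force pairwise comparison is shown above. For large n, the divide-and-conquer algorithm (sort by x, recurse on halves, check the dividing strip) achieves O(n log n).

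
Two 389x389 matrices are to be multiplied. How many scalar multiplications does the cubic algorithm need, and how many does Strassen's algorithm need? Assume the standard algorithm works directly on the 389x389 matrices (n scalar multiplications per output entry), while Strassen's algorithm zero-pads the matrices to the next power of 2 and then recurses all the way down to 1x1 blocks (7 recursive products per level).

Matrix multiplication for 389x389 matrices:

Strassen's algorithm requires power-of-2 dimensions. Pad 389x389 to 512x512 (next power of 2).

Standard algorithm: 389^3 = 58863869 multiplications
Strassen's algorithm: 7^(log2(512)) = 7^9 = 40353607 multiplications
Savings: 58863869 - 40353607 = 18510262 multiplications

Standard: 58863869 multiplications (389^3). Strassen: 40353607 multiplications (7^9, after padding to 512x512). Strassen reduces 8 recursive multiplications to 7 at each level.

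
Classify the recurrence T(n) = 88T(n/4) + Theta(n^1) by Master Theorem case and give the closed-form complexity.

Master Theorem for T(n) = 88T(n/4) + O(n^1):

a = 88, b = 4, c = 1
log_b(a) = log_4(88) = 3.2297

Case 1: c = 1 < log_4(88) = 3.2297
T(n) = O(n^(log_4 88))

For T(n) = 88T(n/4) + O(n^1): log_4(88) = 3.2297. This is Case 1 of the Master Theorem (c < log_b(a), work dominated by leaves), giving O(n^(log_4 88)).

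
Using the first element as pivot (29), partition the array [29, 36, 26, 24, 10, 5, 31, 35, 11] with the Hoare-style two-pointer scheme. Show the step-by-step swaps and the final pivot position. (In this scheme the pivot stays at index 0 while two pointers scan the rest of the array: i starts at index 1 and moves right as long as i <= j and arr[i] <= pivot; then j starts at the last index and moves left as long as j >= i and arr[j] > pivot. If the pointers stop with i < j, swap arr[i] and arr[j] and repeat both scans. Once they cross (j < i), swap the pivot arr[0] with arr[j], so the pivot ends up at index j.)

Hoare-style two-pointer partition with pivot = 29:

Initial array: [29, 36, 26, 24, 10, 5, 31, 35, 11]

Pointers start at i = 1, j = 8.
i stops at index 1 (arr[1]=36 > 29), j stops at index 8 (arr[8]=11 <= 29): swap arr[1] and arr[8], array becomes [29, 11, 26, 24, 10, 5, 31, 35, 36]
i ends at 6, j ends at 5: the pointers have crossed (j < i), so scanning stops.

Swap pivot arr[0] with arr[5] to place pivot at position 5: [5, 11, 26, 24, 10, 29, 31, 35, 36]
Pivot position: 5

After partitioning with pivot 29, the array becomes [5, 11, 26, 24, 10, 29, 31, 35, 36]. The pivot is placed at index 5. All elements to the left of the pivot are <= 29, and all elements to the right are > 29.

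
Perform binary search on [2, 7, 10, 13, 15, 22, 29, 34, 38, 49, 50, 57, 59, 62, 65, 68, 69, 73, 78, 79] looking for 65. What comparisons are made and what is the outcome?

Binary search for 65 in [2, 7, 10, 13, 15, 22, 29, 34, 38, 49, 50, 57, 59, 62, 65, 68, 69, 73, 78, 79]:

lo=0, hi=19, mid=9, arr[mid]=49 -> 49 < 65, search right half
lo=10, hi=19, mid=14, arr[mid]=65 -> Found target at index 14!

Binary search finds 65 at index 14 after 2 comparisons. The search repeatedly halves the search space by comparing with the middle element.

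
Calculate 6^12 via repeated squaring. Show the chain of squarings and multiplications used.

Computing 6^12 by squaring (build up from 6^1; each line after the first costs one multiplication):

6^1 = 6
6^2 = (6^1)^2 = 6^2 = 36
6^3 = 6 * 6^2 = 6 * 36 = 216
6^6 = (6^3)^2 = 216^2 = 46656
6^12 = (6^6)^2 = 46656^2 = 2176782336

Result: 2176782336
Multiplications needed: 4 (4 lines after 6^1)

6^12 = 2176782336. Using exponentiation by squaring, this requires 4 multiplications. The key idea: if the exponent is even, square the half-power; if odd, multiply by the base once.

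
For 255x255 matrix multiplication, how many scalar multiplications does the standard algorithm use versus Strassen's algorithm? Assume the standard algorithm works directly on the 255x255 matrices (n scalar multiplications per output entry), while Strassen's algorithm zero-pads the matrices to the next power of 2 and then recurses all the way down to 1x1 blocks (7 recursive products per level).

Matrix multiplication for 255x255 matrices:

Strassen's algorithm requires power-of-2 dimensions. Pad 255x255 to 256x256 (next power of 2).

Standard algorithm: 255^3 = 16581375 multiplications
Strassen's algorithm: 7^(log2(256)) = 7^8 = 5764801 multiplications
Savings: 16581375 - 5764801 = 10816574 multiplications

Standard: 16581375 multiplications (255^3). Strassen: 5764801 multiplications (7^8, after padding to 256x256). Strassen reduces 8 recursive multiplications to 7 at each level.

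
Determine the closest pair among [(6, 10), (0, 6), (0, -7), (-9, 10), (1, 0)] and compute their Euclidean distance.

Computing all pairwise distances among 5 points:

d((6, 10), (0, 6)) = 7.2111
d((6, 10), (0, -7)) = 18.0278
d((6, 10), (-9, 10)) = 15.0
d((6, 10), (1, 0)) = 11.1803
d((0, 6), (0, -7)) = 13.0
d((0, 6), (-9, 10)) = 9.8489
d((0, 6), (1, 0)) = 6.0828 <-- minimum
d((0, -7), (-9, 10)) = 19.2354
d((0, -7), (1, 0)) = 7.0711
d((-9, 10), (1, 0)) = 14.1421

Closest pair: (0, 6) and (1, 0) with distance 6.0828

The closest pair is (0, 6) and (1, 0) with Euclidean distance 6.0828. For 5 points, brute-force pairwise comparison is shown above. For large n, the divide-and-conquer algorithm (sort by x, recurse on halves, check the dividing strip) achieves O(n log n).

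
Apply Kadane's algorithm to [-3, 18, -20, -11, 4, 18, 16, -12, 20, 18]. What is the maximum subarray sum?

Using Kadane's algorithm on [-3, 18, -20, -11, 4, 18, 16, -12, 20, 18]:

Scanning through the array:
Position 1 (value 18): max_ending_here = 18, max_so_far = 18
Position 2 (value -20): max_ending_here = -2, max_so_far = 18
Position 3 (value -11): max_ending_here = -11, max_so_far = 18
Position 4 (value 4): max_ending_here = 4, max_so_far = 18
Position 5 (value 18): max_ending_here = 22, max_so_far = 22
Position 6 (value 16): max_ending_here = 38, max_so_far = 38
Position 7 (value -12): max_ending_here = 26, max_so_far = 38
Position 8 (value 20): max_ending_here = 46, max_so_far = 46
Position 9 (value 18): max_ending_here = 64, max_so_far = 64

Maximum subarray: [4, 18, 16, -12, 20, 18]
Maximum sum: 64

The maximum subarray is [4, 18, 16, -12, 20, 18] with sum 64. This subarray runs from index 4 to index 9.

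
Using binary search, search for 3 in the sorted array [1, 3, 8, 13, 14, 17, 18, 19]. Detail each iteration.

Binary search for 3 in [1, 3, 8, 13, 14, 17, 18, 19]:

lo=0, hi=7, mid=3, arr[mid]=13 -> 13 > 3, search left half
lo=0, hi=2, mid=1, arr[mid]=3 -> Found target at index 1!

Binary search finds 3 at index 1 after 2 comparisons. The search repeatedly halves the search space by comparing with the middle element.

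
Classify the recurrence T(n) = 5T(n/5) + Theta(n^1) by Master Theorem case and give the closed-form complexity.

Master Theorem for T(n) = 5T(n/5) + O(n^1):

a = 5, b = 5, c = 1
log_b(a) = log_5(5) = 1.0000

Case 2: c = 1 = log_5(5) = 1.0000
T(n) = O(n^1 log n) = O(n log n)

For T(n) = 5T(n/5) + O(n^1): log_5(5) = 1.0000. This is Case 2 of the Master Theorem (c = log_b(a), equal work at all levels), giving O(n log n).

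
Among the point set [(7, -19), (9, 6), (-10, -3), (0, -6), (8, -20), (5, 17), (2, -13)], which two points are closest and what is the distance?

Computing all pairwise distances among 7 points:

d((7, -19), (9, 6)) = 25.0799
d((7, -19), (-10, -3)) = 23.3452
d((7, -19), (0, -6)) = 14.7648
d((7, -19), (8, -20)) = 1.4142 <-- minimum
d((7, -19), (5, 17)) = 36.0555
d((7, -19), (2, -13)) = 7.8102
d((9, 6), (-10, -3)) = 21.0238
d((9, 6), (0, -6)) = 15.0
d((9, 6), (8, -20)) = 26.0192
d((9, 6), (5, 17)) = 11.7047
d((9, 6), (2, -13)) = 20.2485
d((-10, -3), (0, -6)) = 10.4403
d((-10, -3), (8, -20)) = 24.7588
d((-10, -3), (5, 17)) = 25.0
d((-10, -3), (2, -13)) = 15.6205
d((0, -6), (8, -20)) = 16.1245
d((0, -6), (5, 17)) = 23.5372
d((0, -6), (2, -13)) = 7.2801
d((8, -20), (5, 17)) = 37.1214
d((8, -20), (2, -13)) = 9.2195
d((5, 17), (2, -13)) = 30.1496

Closest pair: (7, -19) and (8, -20) with distance 1.4142

The closest pair is (7, -19) and (8, -20) with Euclidean distance 1.4142. For 7 points, brute-force pairwise comparison is shown above. For large n, the divide-and-conquer algorithm (sort by x, recurse on halves, check the dividing strip) achieves O(n log n).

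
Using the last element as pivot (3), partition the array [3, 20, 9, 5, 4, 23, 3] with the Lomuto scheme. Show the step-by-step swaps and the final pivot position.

Lomuto partition with pivot = 3:

Initial array: [3, 20, 9, 5, 4, 23, 3]

arr[0]=3 <= 3: swap with position 0, array becomes [3, 20, 9, 5, 4, 23, 3]
arr[1]=20 > 3: no swap
arr[2]=9 > 3: no swap
arr[3]=5 > 3: no swap
arr[4]=4 > 3: no swap
arr[5]=23 > 3: no swap

Place pivot at position 1: [3, 3, 9, 5, 4, 23, 20]
Pivot position: 1

After partitioning with pivot 3, the array becomes [3, 3, 9, 5, 4, 23, 20]. The pivot is placed at index 1. All elements to the left of the pivot are <= 3, and all elements to the right are > 3.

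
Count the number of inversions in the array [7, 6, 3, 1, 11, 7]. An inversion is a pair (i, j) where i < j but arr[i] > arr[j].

Finding inversions in [7, 6, 3, 1, 11, 7]:

(0, 1): arr[0]=7 > arr[1]=6
(0, 2): arr[0]=7 > arr[2]=3
(0, 3): arr[0]=7 > arr[3]=1
(1, 2): arr[1]=6 > arr[2]=3
(1, 3): arr[1]=6 > arr[3]=1
(2, 3): arr[2]=3 > arr[3]=1
(4, 5): arr[4]=11 > arr[5]=7

Total inversions: 7

The array has 7 inversion(s): (0,1), (0,2), (0,3), (1,2), (1,3), (2,3), (4,5). Each pair (i,j) satisfies i < j and arr[i] > arr[j].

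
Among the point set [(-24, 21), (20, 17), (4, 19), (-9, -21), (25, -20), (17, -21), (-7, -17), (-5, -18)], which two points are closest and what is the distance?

Computing all pairwise distances among 8 points:

d((-24, 21), (20, 17)) = 44.1814
d((-24, 21), (4, 19)) = 28.0713
d((-24, 21), (-9, -21)) = 44.5982
d((-24, 21), (25, -20)) = 63.8905
d((-24, 21), (17, -21)) = 58.6941
d((-24, 21), (-7, -17)) = 41.6293
d((-24, 21), (-5, -18)) = 43.382
d((20, 17), (4, 19)) = 16.1245
d((20, 17), (-9, -21)) = 47.8017
d((20, 17), (25, -20)) = 37.3363
d((20, 17), (17, -21)) = 38.1182
d((20, 17), (-7, -17)) = 43.4166
d((20, 17), (-5, -18)) = 43.0116
d((4, 19), (-9, -21)) = 42.0595
d((4, 19), (25, -20)) = 44.2945
d((4, 19), (17, -21)) = 42.0595
d((4, 19), (-7, -17)) = 37.6431
d((4, 19), (-5, -18)) = 38.0789
d((-9, -21), (25, -20)) = 34.0147
d((-9, -21), (17, -21)) = 26.0
d((-9, -21), (-7, -17)) = 4.4721
d((-9, -21), (-5, -18)) = 5.0
d((25, -20), (17, -21)) = 8.0623
d((25, -20), (-7, -17)) = 32.1403
d((25, -20), (-5, -18)) = 30.0666
d((17, -21), (-7, -17)) = 24.3311
d((17, -21), (-5, -18)) = 22.2036
d((-7, -17), (-5, -18)) = 2.2361 <-- minimum

Closest pair: (-7, -17) and (-5, -18) with distance 2.2361

The closest pair is (-7, -17) and (-5, -18) with Euclidean distance 2.2361. For 8 points, brute-force pairwise comparison is shown above. For large n, the divide-and-conquer algorithm (sort by x, recurse on halves, check the dividing strip) achieves O(n log n).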